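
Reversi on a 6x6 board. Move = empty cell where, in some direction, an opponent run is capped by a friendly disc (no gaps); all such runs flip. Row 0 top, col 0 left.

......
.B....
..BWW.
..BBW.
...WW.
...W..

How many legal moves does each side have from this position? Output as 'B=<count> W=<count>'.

-- B to move --
(1,2): no bracket -> illegal
(1,3): flips 1 -> legal
(1,4): flips 1 -> legal
(1,5): flips 1 -> legal
(2,5): flips 2 -> legal
(3,5): flips 1 -> legal
(4,2): no bracket -> illegal
(4,5): no bracket -> illegal
(5,2): no bracket -> illegal
(5,4): flips 1 -> legal
(5,5): flips 1 -> legal
B mobility = 7
-- W to move --
(0,0): flips 3 -> legal
(0,1): no bracket -> illegal
(0,2): no bracket -> illegal
(1,0): no bracket -> illegal
(1,2): no bracket -> illegal
(1,3): no bracket -> illegal
(2,0): no bracket -> illegal
(2,1): flips 2 -> legal
(3,1): flips 2 -> legal
(4,1): flips 1 -> legal
(4,2): flips 1 -> legal
W mobility = 5

Answer: B=7 W=5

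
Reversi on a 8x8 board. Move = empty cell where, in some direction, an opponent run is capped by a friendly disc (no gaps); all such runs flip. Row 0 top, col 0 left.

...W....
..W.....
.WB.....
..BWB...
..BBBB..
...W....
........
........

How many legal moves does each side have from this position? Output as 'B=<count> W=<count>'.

-- B to move --
(0,1): no bracket -> illegal
(0,2): flips 1 -> legal
(0,4): no bracket -> illegal
(1,0): flips 1 -> legal
(1,1): no bracket -> illegal
(1,3): no bracket -> illegal
(1,4): no bracket -> illegal
(2,0): flips 1 -> legal
(2,3): flips 1 -> legal
(2,4): flips 1 -> legal
(3,0): no bracket -> illegal
(3,1): no bracket -> illegal
(5,2): no bracket -> illegal
(5,4): no bracket -> illegal
(6,2): flips 1 -> legal
(6,3): flips 1 -> legal
(6,4): flips 1 -> legal
B mobility = 8
-- W to move --
(1,1): flips 1 -> legal
(1,3): no bracket -> illegal
(2,3): flips 1 -> legal
(2,4): no bracket -> illegal
(2,5): no bracket -> illegal
(3,1): flips 2 -> legal
(3,5): flips 2 -> legal
(3,6): no bracket -> illegal
(4,1): no bracket -> illegal
(4,6): no bracket -> illegal
(5,1): flips 1 -> legal
(5,2): flips 3 -> legal
(5,4): flips 2 -> legal
(5,5): flips 1 -> legal
(5,6): no bracket -> illegal
W mobility = 8

Answer: B=8 W=8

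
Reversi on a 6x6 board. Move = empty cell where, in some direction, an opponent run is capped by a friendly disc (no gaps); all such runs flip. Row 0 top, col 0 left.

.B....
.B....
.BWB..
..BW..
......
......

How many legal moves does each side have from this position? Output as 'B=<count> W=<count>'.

-- B to move --
(1,2): flips 1 -> legal
(1,3): no bracket -> illegal
(2,4): no bracket -> illegal
(3,1): no bracket -> illegal
(3,4): flips 1 -> legal
(4,2): no bracket -> illegal
(4,3): flips 1 -> legal
(4,4): flips 2 -> legal
B mobility = 4
-- W to move --
(0,0): flips 1 -> legal
(0,2): no bracket -> illegal
(1,0): no bracket -> illegal
(1,2): no bracket -> illegal
(1,3): flips 1 -> legal
(1,4): no bracket -> illegal
(2,0): flips 1 -> legal
(2,4): flips 1 -> legal
(3,0): no bracket -> illegal
(3,1): flips 1 -> legal
(3,4): no bracket -> illegal
(4,1): no bracket -> illegal
(4,2): flips 1 -> legal
(4,3): no bracket -> illegal
W mobility = 6

Answer: B=4 W=6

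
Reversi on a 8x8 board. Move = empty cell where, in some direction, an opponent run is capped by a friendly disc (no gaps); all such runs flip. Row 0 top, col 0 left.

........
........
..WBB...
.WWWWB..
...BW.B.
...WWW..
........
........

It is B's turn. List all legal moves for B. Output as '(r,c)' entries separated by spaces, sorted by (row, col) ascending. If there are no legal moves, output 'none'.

Answer: (2,1) (2,5) (3,0) (4,1) (4,2) (4,5) (6,2) (6,3) (6,4) (6,5)

Derivation:
(1,1): no bracket -> illegal
(1,2): no bracket -> illegal
(1,3): no bracket -> illegal
(2,0): no bracket -> illegal
(2,1): flips 2 -> legal
(2,5): flips 1 -> legal
(3,0): flips 4 -> legal
(4,0): no bracket -> illegal
(4,1): flips 1 -> legal
(4,2): flips 1 -> legal
(4,5): flips 2 -> legal
(5,2): no bracket -> illegal
(5,6): no bracket -> illegal
(6,2): flips 2 -> legal
(6,3): flips 1 -> legal
(6,4): flips 4 -> legal
(6,5): flips 1 -> legal
(6,6): no bracket -> illegal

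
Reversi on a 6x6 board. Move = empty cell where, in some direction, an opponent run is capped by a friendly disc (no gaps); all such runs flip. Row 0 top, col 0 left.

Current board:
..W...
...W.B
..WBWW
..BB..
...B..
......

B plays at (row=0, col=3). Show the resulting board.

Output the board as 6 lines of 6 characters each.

Answer: ..WB..
...B.B
..WBWW
..BB..
...B..
......

Derivation:
Place B at (0,3); scan 8 dirs for brackets.
Dir NW: edge -> no flip
Dir N: edge -> no flip
Dir NE: edge -> no flip
Dir W: opp run (0,2), next='.' -> no flip
Dir E: first cell '.' (not opp) -> no flip
Dir SW: first cell '.' (not opp) -> no flip
Dir S: opp run (1,3) capped by B -> flip
Dir SE: first cell '.' (not opp) -> no flip
All flips: (1,3)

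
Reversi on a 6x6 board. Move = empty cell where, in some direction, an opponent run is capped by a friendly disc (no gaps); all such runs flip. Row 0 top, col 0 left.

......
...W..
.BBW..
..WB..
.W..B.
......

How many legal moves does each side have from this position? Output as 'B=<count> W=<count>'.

-- B to move --
(0,2): no bracket -> illegal
(0,3): flips 2 -> legal
(0,4): flips 1 -> legal
(1,2): no bracket -> illegal
(1,4): no bracket -> illegal
(2,4): flips 1 -> legal
(3,0): no bracket -> illegal
(3,1): flips 1 -> legal
(3,4): no bracket -> illegal
(4,0): no bracket -> illegal
(4,2): flips 1 -> legal
(4,3): flips 1 -> legal
(5,0): no bracket -> illegal
(5,1): no bracket -> illegal
(5,2): no bracket -> illegal
B mobility = 6
-- W to move --
(1,0): flips 1 -> legal
(1,1): no bracket -> illegal
(1,2): flips 1 -> legal
(2,0): flips 2 -> legal
(2,4): no bracket -> illegal
(3,0): no bracket -> illegal
(3,1): flips 1 -> legal
(3,4): flips 1 -> legal
(3,5): no bracket -> illegal
(4,2): no bracket -> illegal
(4,3): flips 1 -> legal
(4,5): no bracket -> illegal
(5,3): no bracket -> illegal
(5,4): no bracket -> illegal
(5,5): no bracket -> illegal
W mobility = 6

Answer: B=6 W=6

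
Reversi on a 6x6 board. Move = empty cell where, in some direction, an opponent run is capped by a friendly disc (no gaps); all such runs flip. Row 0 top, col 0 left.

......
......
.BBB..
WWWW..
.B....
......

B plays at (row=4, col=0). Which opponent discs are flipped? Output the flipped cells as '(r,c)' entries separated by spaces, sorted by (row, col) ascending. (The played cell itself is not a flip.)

Answer: (3,1)

Derivation:
Dir NW: edge -> no flip
Dir N: opp run (3,0), next='.' -> no flip
Dir NE: opp run (3,1) capped by B -> flip
Dir W: edge -> no flip
Dir E: first cell 'B' (not opp) -> no flip
Dir SW: edge -> no flip
Dir S: first cell '.' (not opp) -> no flip
Dir SE: first cell '.' (not opp) -> no flip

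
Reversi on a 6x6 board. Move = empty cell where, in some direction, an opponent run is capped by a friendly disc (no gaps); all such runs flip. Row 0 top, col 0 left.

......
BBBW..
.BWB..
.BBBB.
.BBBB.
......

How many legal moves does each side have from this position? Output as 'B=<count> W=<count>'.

-- B to move --
(0,2): no bracket -> illegal
(0,3): flips 1 -> legal
(0,4): flips 2 -> legal
(1,4): flips 1 -> legal
(2,4): no bracket -> illegal
B mobility = 3
-- W to move --
(0,0): flips 1 -> legal
(0,1): no bracket -> illegal
(0,2): flips 1 -> legal
(0,3): no bracket -> illegal
(1,4): no bracket -> illegal
(2,0): flips 1 -> legal
(2,4): flips 1 -> legal
(2,5): no bracket -> illegal
(3,0): no bracket -> illegal
(3,5): no bracket -> illegal
(4,0): flips 1 -> legal
(4,5): no bracket -> illegal
(5,0): no bracket -> illegal
(5,1): no bracket -> illegal
(5,2): flips 2 -> legal
(5,3): flips 3 -> legal
(5,4): no bracket -> illegal
(5,5): flips 2 -> legal
W mobility = 8

Answer: B=3 W=8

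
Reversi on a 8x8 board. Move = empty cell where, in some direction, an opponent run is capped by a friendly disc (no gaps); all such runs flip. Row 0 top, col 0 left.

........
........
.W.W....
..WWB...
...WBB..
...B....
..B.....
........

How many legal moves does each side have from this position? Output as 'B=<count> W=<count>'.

Answer: B=6 W=6

Derivation:
-- B to move --
(1,0): no bracket -> illegal
(1,1): no bracket -> illegal
(1,2): flips 1 -> legal
(1,3): flips 3 -> legal
(1,4): no bracket -> illegal
(2,0): no bracket -> illegal
(2,2): flips 1 -> legal
(2,4): no bracket -> illegal
(3,0): no bracket -> illegal
(3,1): flips 2 -> legal
(4,1): no bracket -> illegal
(4,2): flips 1 -> legal
(5,2): flips 1 -> legal
(5,4): no bracket -> illegal
B mobility = 6
-- W to move --
(2,4): no bracket -> illegal
(2,5): flips 1 -> legal
(3,5): flips 1 -> legal
(3,6): no bracket -> illegal
(4,2): no bracket -> illegal
(4,6): flips 2 -> legal
(5,1): no bracket -> illegal
(5,2): no bracket -> illegal
(5,4): no bracket -> illegal
(5,5): flips 1 -> legal
(5,6): flips 2 -> legal
(6,1): no bracket -> illegal
(6,3): flips 1 -> legal
(6,4): no bracket -> illegal
(7,1): no bracket -> illegal
(7,2): no bracket -> illegal
(7,3): no bracket -> illegal
W mobility = 6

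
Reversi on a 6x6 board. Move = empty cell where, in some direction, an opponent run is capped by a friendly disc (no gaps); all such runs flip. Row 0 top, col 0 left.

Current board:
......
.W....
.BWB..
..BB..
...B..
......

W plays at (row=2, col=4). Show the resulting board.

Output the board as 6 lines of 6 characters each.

Answer: ......
.W....
.BWWW.
..BB..
...B..
......

Derivation:
Place W at (2,4); scan 8 dirs for brackets.
Dir NW: first cell '.' (not opp) -> no flip
Dir N: first cell '.' (not opp) -> no flip
Dir NE: first cell '.' (not opp) -> no flip
Dir W: opp run (2,3) capped by W -> flip
Dir E: first cell '.' (not opp) -> no flip
Dir SW: opp run (3,3), next='.' -> no flip
Dir S: first cell '.' (not opp) -> no flip
Dir SE: first cell '.' (not opp) -> no flip
All flips: (2,3)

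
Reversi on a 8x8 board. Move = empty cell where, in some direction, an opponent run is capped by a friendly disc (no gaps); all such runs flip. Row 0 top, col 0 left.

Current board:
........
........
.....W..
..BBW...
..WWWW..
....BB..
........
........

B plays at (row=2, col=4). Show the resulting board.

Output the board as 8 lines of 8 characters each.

Answer: ........
........
....BW..
..BBB...
..WWBW..
....BB..
........
........

Derivation:
Place B at (2,4); scan 8 dirs for brackets.
Dir NW: first cell '.' (not opp) -> no flip
Dir N: first cell '.' (not opp) -> no flip
Dir NE: first cell '.' (not opp) -> no flip
Dir W: first cell '.' (not opp) -> no flip
Dir E: opp run (2,5), next='.' -> no flip
Dir SW: first cell 'B' (not opp) -> no flip
Dir S: opp run (3,4) (4,4) capped by B -> flip
Dir SE: first cell '.' (not opp) -> no flip
All flips: (3,4) (4,4)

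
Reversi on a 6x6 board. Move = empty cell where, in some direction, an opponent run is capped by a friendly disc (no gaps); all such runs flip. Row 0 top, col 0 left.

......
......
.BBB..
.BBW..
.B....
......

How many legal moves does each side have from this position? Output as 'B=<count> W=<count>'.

Answer: B=3 W=3

Derivation:
-- B to move --
(2,4): no bracket -> illegal
(3,4): flips 1 -> legal
(4,2): no bracket -> illegal
(4,3): flips 1 -> legal
(4,4): flips 1 -> legal
B mobility = 3
-- W to move --
(1,0): no bracket -> illegal
(1,1): flips 1 -> legal
(1,2): no bracket -> illegal
(1,3): flips 1 -> legal
(1,4): no bracket -> illegal
(2,0): no bracket -> illegal
(2,4): no bracket -> illegal
(3,0): flips 2 -> legal
(3,4): no bracket -> illegal
(4,0): no bracket -> illegal
(4,2): no bracket -> illegal
(4,3): no bracket -> illegal
(5,0): no bracket -> illegal
(5,1): no bracket -> illegal
(5,2): no bracket -> illegal
W mobility = 3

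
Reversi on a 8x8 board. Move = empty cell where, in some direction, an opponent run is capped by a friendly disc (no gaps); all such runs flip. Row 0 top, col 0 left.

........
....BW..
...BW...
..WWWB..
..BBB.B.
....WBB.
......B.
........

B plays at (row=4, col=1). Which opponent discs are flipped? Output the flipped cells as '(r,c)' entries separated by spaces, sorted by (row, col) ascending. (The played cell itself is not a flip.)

Dir NW: first cell '.' (not opp) -> no flip
Dir N: first cell '.' (not opp) -> no flip
Dir NE: opp run (3,2) capped by B -> flip
Dir W: first cell '.' (not opp) -> no flip
Dir E: first cell 'B' (not opp) -> no flip
Dir SW: first cell '.' (not opp) -> no flip
Dir S: first cell '.' (not opp) -> no flip
Dir SE: first cell '.' (not opp) -> no flip

Answer: (3,2)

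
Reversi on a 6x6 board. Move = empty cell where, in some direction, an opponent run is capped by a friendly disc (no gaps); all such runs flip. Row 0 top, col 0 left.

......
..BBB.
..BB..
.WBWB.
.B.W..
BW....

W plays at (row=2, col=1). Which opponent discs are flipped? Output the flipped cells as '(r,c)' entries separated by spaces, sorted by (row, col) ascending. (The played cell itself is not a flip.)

Dir NW: first cell '.' (not opp) -> no flip
Dir N: first cell '.' (not opp) -> no flip
Dir NE: opp run (1,2), next='.' -> no flip
Dir W: first cell '.' (not opp) -> no flip
Dir E: opp run (2,2) (2,3), next='.' -> no flip
Dir SW: first cell '.' (not opp) -> no flip
Dir S: first cell 'W' (not opp) -> no flip
Dir SE: opp run (3,2) capped by W -> flip

Answer: (3,2)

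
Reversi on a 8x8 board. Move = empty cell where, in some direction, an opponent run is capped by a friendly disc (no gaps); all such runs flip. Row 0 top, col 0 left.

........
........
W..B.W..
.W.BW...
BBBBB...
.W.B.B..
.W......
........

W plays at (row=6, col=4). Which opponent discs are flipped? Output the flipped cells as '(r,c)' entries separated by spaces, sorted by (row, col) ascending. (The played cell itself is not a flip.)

Dir NW: opp run (5,3) (4,2) capped by W -> flip
Dir N: first cell '.' (not opp) -> no flip
Dir NE: opp run (5,5), next='.' -> no flip
Dir W: first cell '.' (not opp) -> no flip
Dir E: first cell '.' (not opp) -> no flip
Dir SW: first cell '.' (not opp) -> no flip
Dir S: first cell '.' (not opp) -> no flip
Dir SE: first cell '.' (not opp) -> no flip

Answer: (4,2) (5,3)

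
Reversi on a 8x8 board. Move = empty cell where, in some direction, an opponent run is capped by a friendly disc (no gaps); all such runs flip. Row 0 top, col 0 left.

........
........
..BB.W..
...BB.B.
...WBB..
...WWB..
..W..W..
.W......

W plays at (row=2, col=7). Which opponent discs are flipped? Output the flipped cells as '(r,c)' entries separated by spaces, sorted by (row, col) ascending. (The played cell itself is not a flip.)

Dir NW: first cell '.' (not opp) -> no flip
Dir N: first cell '.' (not opp) -> no flip
Dir NE: edge -> no flip
Dir W: first cell '.' (not opp) -> no flip
Dir E: edge -> no flip
Dir SW: opp run (3,6) (4,5) capped by W -> flip
Dir S: first cell '.' (not opp) -> no flip
Dir SE: edge -> no flip

Answer: (3,6) (4,5)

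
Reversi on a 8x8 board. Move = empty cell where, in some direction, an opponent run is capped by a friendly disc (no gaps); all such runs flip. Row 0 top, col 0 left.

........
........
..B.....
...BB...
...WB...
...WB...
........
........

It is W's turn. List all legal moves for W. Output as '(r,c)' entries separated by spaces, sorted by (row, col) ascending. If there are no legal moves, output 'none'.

(1,1): no bracket -> illegal
(1,2): no bracket -> illegal
(1,3): no bracket -> illegal
(2,1): no bracket -> illegal
(2,3): flips 1 -> legal
(2,4): no bracket -> illegal
(2,5): flips 1 -> legal
(3,1): no bracket -> illegal
(3,2): no bracket -> illegal
(3,5): flips 1 -> legal
(4,2): no bracket -> illegal
(4,5): flips 1 -> legal
(5,5): flips 1 -> legal
(6,3): no bracket -> illegal
(6,4): no bracket -> illegal
(6,5): flips 1 -> legal

Answer: (2,3) (2,5) (3,5) (4,5) (5,5) (6,5)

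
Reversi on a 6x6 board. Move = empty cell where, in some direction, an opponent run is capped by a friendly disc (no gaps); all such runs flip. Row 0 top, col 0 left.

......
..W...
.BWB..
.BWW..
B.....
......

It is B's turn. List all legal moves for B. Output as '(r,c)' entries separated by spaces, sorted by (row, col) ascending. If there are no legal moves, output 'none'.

Answer: (0,1) (0,3) (1,3) (3,4) (4,1) (4,3)

Derivation:
(0,1): flips 1 -> legal
(0,2): no bracket -> illegal
(0,3): flips 1 -> legal
(1,1): no bracket -> illegal
(1,3): flips 1 -> legal
(2,4): no bracket -> illegal
(3,4): flips 2 -> legal
(4,1): flips 1 -> legal
(4,2): no bracket -> illegal
(4,3): flips 2 -> legal
(4,4): no bracket -> illegal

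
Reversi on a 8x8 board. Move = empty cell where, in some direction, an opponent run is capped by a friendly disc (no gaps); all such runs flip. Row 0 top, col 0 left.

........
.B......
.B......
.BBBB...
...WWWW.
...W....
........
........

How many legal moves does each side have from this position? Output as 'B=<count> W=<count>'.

-- B to move --
(3,5): no bracket -> illegal
(3,6): no bracket -> illegal
(3,7): no bracket -> illegal
(4,2): no bracket -> illegal
(4,7): no bracket -> illegal
(5,2): flips 1 -> legal
(5,4): flips 2 -> legal
(5,5): flips 1 -> legal
(5,6): flips 1 -> legal
(5,7): no bracket -> illegal
(6,2): no bracket -> illegal
(6,3): flips 2 -> legal
(6,4): no bracket -> illegal
B mobility = 5
-- W to move --
(0,0): no bracket -> illegal
(0,1): no bracket -> illegal
(0,2): no bracket -> illegal
(1,0): flips 2 -> legal
(1,2): no bracket -> illegal
(2,0): no bracket -> illegal
(2,2): flips 1 -> legal
(2,3): flips 2 -> legal
(2,4): flips 1 -> legal
(2,5): flips 1 -> legal
(3,0): no bracket -> illegal
(3,5): no bracket -> illegal
(4,0): no bracket -> illegal
(4,1): no bracket -> illegal
(4,2): no bracket -> illegal
W mobility = 5

Answer: B=5 W=5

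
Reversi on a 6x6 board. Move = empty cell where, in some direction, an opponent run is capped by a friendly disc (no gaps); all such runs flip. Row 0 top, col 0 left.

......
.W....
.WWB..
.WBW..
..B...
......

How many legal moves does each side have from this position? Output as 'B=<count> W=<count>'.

-- B to move --
(0,0): no bracket -> illegal
(0,1): no bracket -> illegal
(0,2): no bracket -> illegal
(1,0): flips 1 -> legal
(1,2): flips 1 -> legal
(1,3): no bracket -> illegal
(2,0): flips 3 -> legal
(2,4): flips 1 -> legal
(3,0): flips 1 -> legal
(3,4): flips 1 -> legal
(4,0): no bracket -> illegal
(4,1): no bracket -> illegal
(4,3): flips 1 -> legal
(4,4): no bracket -> illegal
B mobility = 7
-- W to move --
(1,2): no bracket -> illegal
(1,3): flips 1 -> legal
(1,4): no bracket -> illegal
(2,4): flips 1 -> legal
(3,4): no bracket -> illegal
(4,1): no bracket -> illegal
(4,3): flips 1 -> legal
(5,1): flips 1 -> legal
(5,2): flips 2 -> legal
(5,3): flips 1 -> legal
W mobility = 6

Answer: B=7 W=6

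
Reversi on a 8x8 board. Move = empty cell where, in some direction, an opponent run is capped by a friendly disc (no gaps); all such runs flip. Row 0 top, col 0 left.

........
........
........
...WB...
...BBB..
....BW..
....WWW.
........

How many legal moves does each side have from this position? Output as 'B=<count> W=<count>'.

Answer: B=8 W=4

Derivation:
-- B to move --
(2,2): flips 1 -> legal
(2,3): flips 1 -> legal
(2,4): no bracket -> illegal
(3,2): flips 1 -> legal
(4,2): no bracket -> illegal
(4,6): no bracket -> illegal
(5,3): no bracket -> illegal
(5,6): flips 1 -> legal
(5,7): no bracket -> illegal
(6,3): no bracket -> illegal
(6,7): no bracket -> illegal
(7,3): no bracket -> illegal
(7,4): flips 1 -> legal
(7,5): flips 2 -> legal
(7,6): flips 1 -> legal
(7,7): flips 2 -> legal
B mobility = 8
-- W to move --
(2,3): no bracket -> illegal
(2,4): flips 3 -> legal
(2,5): no bracket -> illegal
(3,2): flips 2 -> legal
(3,5): flips 2 -> legal
(3,6): no bracket -> illegal
(4,2): no bracket -> illegal
(4,6): no bracket -> illegal
(5,2): no bracket -> illegal
(5,3): flips 2 -> legal
(5,6): no bracket -> illegal
(6,3): no bracket -> illegal
W mobility = 4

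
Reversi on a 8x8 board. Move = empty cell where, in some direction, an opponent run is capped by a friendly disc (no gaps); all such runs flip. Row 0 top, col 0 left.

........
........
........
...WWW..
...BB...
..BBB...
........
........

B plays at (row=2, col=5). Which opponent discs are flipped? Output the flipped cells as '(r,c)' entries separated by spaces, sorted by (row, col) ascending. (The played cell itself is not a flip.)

Answer: (3,4)

Derivation:
Dir NW: first cell '.' (not opp) -> no flip
Dir N: first cell '.' (not opp) -> no flip
Dir NE: first cell '.' (not opp) -> no flip
Dir W: first cell '.' (not opp) -> no flip
Dir E: first cell '.' (not opp) -> no flip
Dir SW: opp run (3,4) capped by B -> flip
Dir S: opp run (3,5), next='.' -> no flip
Dir SE: first cell '.' (not opp) -> no flip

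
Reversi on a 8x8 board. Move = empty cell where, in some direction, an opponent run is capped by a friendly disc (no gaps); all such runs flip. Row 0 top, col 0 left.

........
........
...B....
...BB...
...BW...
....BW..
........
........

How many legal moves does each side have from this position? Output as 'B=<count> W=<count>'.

-- B to move --
(3,5): no bracket -> illegal
(4,5): flips 1 -> legal
(4,6): no bracket -> illegal
(5,3): no bracket -> illegal
(5,6): flips 1 -> legal
(6,4): no bracket -> illegal
(6,5): no bracket -> illegal
(6,6): flips 2 -> legal
B mobility = 3
-- W to move --
(1,2): no bracket -> illegal
(1,3): no bracket -> illegal
(1,4): no bracket -> illegal
(2,2): flips 1 -> legal
(2,4): flips 1 -> legal
(2,5): no bracket -> illegal
(3,2): no bracket -> illegal
(3,5): no bracket -> illegal
(4,2): flips 1 -> legal
(4,5): no bracket -> illegal
(5,2): no bracket -> illegal
(5,3): flips 1 -> legal
(6,3): no bracket -> illegal
(6,4): flips 1 -> legal
(6,5): no bracket -> illegal
W mobility = 5

Answer: B=3 W=5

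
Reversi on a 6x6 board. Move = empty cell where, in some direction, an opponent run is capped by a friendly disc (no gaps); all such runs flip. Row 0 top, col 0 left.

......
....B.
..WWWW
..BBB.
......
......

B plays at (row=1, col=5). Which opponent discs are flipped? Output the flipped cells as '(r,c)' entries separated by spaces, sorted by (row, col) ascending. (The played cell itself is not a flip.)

Dir NW: first cell '.' (not opp) -> no flip
Dir N: first cell '.' (not opp) -> no flip
Dir NE: edge -> no flip
Dir W: first cell 'B' (not opp) -> no flip
Dir E: edge -> no flip
Dir SW: opp run (2,4) capped by B -> flip
Dir S: opp run (2,5), next='.' -> no flip
Dir SE: edge -> no flip

Answer: (2,4)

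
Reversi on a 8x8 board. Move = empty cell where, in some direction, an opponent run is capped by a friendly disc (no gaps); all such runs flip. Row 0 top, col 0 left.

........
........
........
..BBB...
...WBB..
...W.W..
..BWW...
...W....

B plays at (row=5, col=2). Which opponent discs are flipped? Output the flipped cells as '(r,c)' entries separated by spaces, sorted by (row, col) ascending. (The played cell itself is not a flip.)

Dir NW: first cell '.' (not opp) -> no flip
Dir N: first cell '.' (not opp) -> no flip
Dir NE: opp run (4,3) capped by B -> flip
Dir W: first cell '.' (not opp) -> no flip
Dir E: opp run (5,3), next='.' -> no flip
Dir SW: first cell '.' (not opp) -> no flip
Dir S: first cell 'B' (not opp) -> no flip
Dir SE: opp run (6,3), next='.' -> no flip

Answer: (4,3)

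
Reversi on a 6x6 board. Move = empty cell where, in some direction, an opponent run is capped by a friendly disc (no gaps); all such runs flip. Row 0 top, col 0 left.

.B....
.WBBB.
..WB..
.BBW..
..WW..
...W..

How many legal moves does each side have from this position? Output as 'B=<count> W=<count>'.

Answer: B=5 W=9

Derivation:
-- B to move --
(0,0): no bracket -> illegal
(0,2): no bracket -> illegal
(1,0): flips 1 -> legal
(2,0): no bracket -> illegal
(2,1): flips 2 -> legal
(2,4): no bracket -> illegal
(3,4): flips 1 -> legal
(4,1): no bracket -> illegal
(4,4): no bracket -> illegal
(5,1): no bracket -> illegal
(5,2): flips 1 -> legal
(5,4): flips 1 -> legal
B mobility = 5
-- W to move --
(0,0): no bracket -> illegal
(0,2): flips 1 -> legal
(0,3): flips 2 -> legal
(0,4): flips 1 -> legal
(0,5): no bracket -> illegal
(1,0): no bracket -> illegal
(1,5): flips 3 -> legal
(2,0): flips 1 -> legal
(2,1): flips 1 -> legal
(2,4): flips 1 -> legal
(2,5): no bracket -> illegal
(3,0): flips 2 -> legal
(3,4): no bracket -> illegal
(4,0): flips 1 -> legal
(4,1): no bracket -> illegal
W mobility = 9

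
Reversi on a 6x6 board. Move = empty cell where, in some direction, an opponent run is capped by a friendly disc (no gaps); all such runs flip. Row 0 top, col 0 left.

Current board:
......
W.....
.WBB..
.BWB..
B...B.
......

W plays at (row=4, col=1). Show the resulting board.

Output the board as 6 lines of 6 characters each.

Place W at (4,1); scan 8 dirs for brackets.
Dir NW: first cell '.' (not opp) -> no flip
Dir N: opp run (3,1) capped by W -> flip
Dir NE: first cell 'W' (not opp) -> no flip
Dir W: opp run (4,0), next=edge -> no flip
Dir E: first cell '.' (not opp) -> no flip
Dir SW: first cell '.' (not opp) -> no flip
Dir S: first cell '.' (not opp) -> no flip
Dir SE: first cell '.' (not opp) -> no flip
All flips: (3,1)

Answer: ......
W.....
.WBB..
.WWB..
BW..B.
......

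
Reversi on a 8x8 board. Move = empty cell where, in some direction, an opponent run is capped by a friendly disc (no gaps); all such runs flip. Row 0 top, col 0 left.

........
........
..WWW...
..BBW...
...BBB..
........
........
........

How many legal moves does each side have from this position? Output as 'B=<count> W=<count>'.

-- B to move --
(1,1): flips 1 -> legal
(1,2): flips 3 -> legal
(1,3): flips 1 -> legal
(1,4): flips 3 -> legal
(1,5): flips 1 -> legal
(2,1): no bracket -> illegal
(2,5): flips 1 -> legal
(3,1): no bracket -> illegal
(3,5): flips 1 -> legal
B mobility = 7
-- W to move --
(2,1): no bracket -> illegal
(3,1): flips 2 -> legal
(3,5): no bracket -> illegal
(3,6): no bracket -> illegal
(4,1): flips 1 -> legal
(4,2): flips 2 -> legal
(4,6): no bracket -> illegal
(5,2): flips 1 -> legal
(5,3): flips 2 -> legal
(5,4): flips 1 -> legal
(5,5): flips 2 -> legal
(5,6): flips 1 -> legal
W mobility = 8

Answer: B=7 W=8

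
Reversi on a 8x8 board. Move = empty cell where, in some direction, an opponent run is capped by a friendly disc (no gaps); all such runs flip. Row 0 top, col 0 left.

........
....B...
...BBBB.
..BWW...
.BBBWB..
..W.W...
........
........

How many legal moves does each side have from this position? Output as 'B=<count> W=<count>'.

-- B to move --
(2,2): no bracket -> illegal
(3,5): flips 2 -> legal
(5,1): no bracket -> illegal
(5,3): no bracket -> illegal
(5,5): no bracket -> illegal
(6,1): flips 1 -> legal
(6,2): flips 1 -> legal
(6,3): flips 2 -> legal
(6,4): flips 3 -> legal
(6,5): flips 1 -> legal
B mobility = 6
-- W to move --
(0,3): no bracket -> illegal
(0,4): flips 2 -> legal
(0,5): no bracket -> illegal
(1,2): flips 1 -> legal
(1,3): flips 1 -> legal
(1,5): flips 1 -> legal
(1,6): flips 1 -> legal
(1,7): no bracket -> illegal
(2,1): flips 2 -> legal
(2,2): flips 2 -> legal
(2,7): no bracket -> illegal
(3,0): flips 1 -> legal
(3,1): flips 1 -> legal
(3,5): no bracket -> illegal
(3,6): flips 1 -> legal
(3,7): no bracket -> illegal
(4,0): flips 3 -> legal
(4,6): flips 1 -> legal
(5,0): no bracket -> illegal
(5,1): flips 1 -> legal
(5,3): flips 1 -> legal
(5,5): no bracket -> illegal
(5,6): flips 1 -> legal
W mobility = 15

Answer: B=6 W=15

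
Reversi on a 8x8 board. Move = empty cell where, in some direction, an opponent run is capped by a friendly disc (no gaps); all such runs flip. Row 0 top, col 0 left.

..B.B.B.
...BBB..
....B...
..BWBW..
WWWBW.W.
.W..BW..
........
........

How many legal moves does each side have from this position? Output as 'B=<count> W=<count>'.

Answer: B=8 W=5

Derivation:
-- B to move --
(2,2): no bracket -> illegal
(2,3): flips 1 -> legal
(2,5): no bracket -> illegal
(2,6): no bracket -> illegal
(3,0): no bracket -> illegal
(3,1): no bracket -> illegal
(3,6): flips 1 -> legal
(3,7): no bracket -> illegal
(4,5): flips 1 -> legal
(4,7): no bracket -> illegal
(5,0): flips 1 -> legal
(5,2): flips 1 -> legal
(5,3): no bracket -> illegal
(5,6): flips 1 -> legal
(5,7): flips 2 -> legal
(6,0): flips 3 -> legal
(6,1): no bracket -> illegal
(6,2): no bracket -> illegal
(6,4): no bracket -> illegal
(6,5): no bracket -> illegal
(6,6): no bracket -> illegal
B mobility = 8
-- W to move --
(0,1): no bracket -> illegal
(0,3): no bracket -> illegal
(0,5): no bracket -> illegal
(0,7): no bracket -> illegal
(1,1): no bracket -> illegal
(1,2): no bracket -> illegal
(1,6): no bracket -> illegal
(1,7): no bracket -> illegal
(2,1): no bracket -> illegal
(2,2): flips 1 -> legal
(2,3): flips 1 -> legal
(2,5): no bracket -> illegal
(2,6): no bracket -> illegal
(3,1): flips 1 -> legal
(4,5): no bracket -> illegal
(5,2): no bracket -> illegal
(5,3): flips 2 -> legal
(6,3): no bracket -> illegal
(6,4): flips 1 -> legal
(6,5): no bracket -> illegal
W mobility = 5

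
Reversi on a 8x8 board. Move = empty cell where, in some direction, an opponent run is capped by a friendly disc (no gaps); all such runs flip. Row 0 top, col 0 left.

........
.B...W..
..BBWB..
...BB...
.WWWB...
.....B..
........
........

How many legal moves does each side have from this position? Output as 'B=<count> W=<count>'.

Answer: B=7 W=7

Derivation:
-- B to move --
(0,4): no bracket -> illegal
(0,5): flips 1 -> legal
(0,6): flips 2 -> legal
(1,3): no bracket -> illegal
(1,4): flips 1 -> legal
(1,6): no bracket -> illegal
(2,6): no bracket -> illegal
(3,0): no bracket -> illegal
(3,1): no bracket -> illegal
(3,2): no bracket -> illegal
(3,5): no bracket -> illegal
(4,0): flips 3 -> legal
(5,0): no bracket -> illegal
(5,1): flips 1 -> legal
(5,2): flips 1 -> legal
(5,3): flips 1 -> legal
(5,4): no bracket -> illegal
B mobility = 7
-- W to move --
(0,0): no bracket -> illegal
(0,1): no bracket -> illegal
(0,2): no bracket -> illegal
(1,0): no bracket -> illegal
(1,2): no bracket -> illegal
(1,3): flips 2 -> legal
(1,4): no bracket -> illegal
(1,6): flips 2 -> legal
(2,0): no bracket -> illegal
(2,1): flips 2 -> legal
(2,6): flips 1 -> legal
(3,1): no bracket -> illegal
(3,2): no bracket -> illegal
(3,5): flips 1 -> legal
(3,6): no bracket -> illegal
(4,5): flips 1 -> legal
(4,6): no bracket -> illegal
(5,3): no bracket -> illegal
(5,4): flips 2 -> legal
(5,6): no bracket -> illegal
(6,4): no bracket -> illegal
(6,5): no bracket -> illegal
(6,6): no bracket -> illegal
W mobility = 7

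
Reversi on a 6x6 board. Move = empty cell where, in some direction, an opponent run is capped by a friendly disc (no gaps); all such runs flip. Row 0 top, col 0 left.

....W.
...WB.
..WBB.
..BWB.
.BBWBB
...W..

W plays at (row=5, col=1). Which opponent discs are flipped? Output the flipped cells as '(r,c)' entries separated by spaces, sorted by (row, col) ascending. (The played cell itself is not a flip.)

Answer: (4,2)

Derivation:
Dir NW: first cell '.' (not opp) -> no flip
Dir N: opp run (4,1), next='.' -> no flip
Dir NE: opp run (4,2) capped by W -> flip
Dir W: first cell '.' (not opp) -> no flip
Dir E: first cell '.' (not opp) -> no flip
Dir SW: edge -> no flip
Dir S: edge -> no flip
Dir SE: edge -> no flip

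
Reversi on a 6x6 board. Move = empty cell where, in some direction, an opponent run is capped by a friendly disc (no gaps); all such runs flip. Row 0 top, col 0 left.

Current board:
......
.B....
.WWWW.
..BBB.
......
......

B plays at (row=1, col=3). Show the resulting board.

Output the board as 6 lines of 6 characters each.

Place B at (1,3); scan 8 dirs for brackets.
Dir NW: first cell '.' (not opp) -> no flip
Dir N: first cell '.' (not opp) -> no flip
Dir NE: first cell '.' (not opp) -> no flip
Dir W: first cell '.' (not opp) -> no flip
Dir E: first cell '.' (not opp) -> no flip
Dir SW: opp run (2,2), next='.' -> no flip
Dir S: opp run (2,3) capped by B -> flip
Dir SE: opp run (2,4), next='.' -> no flip
All flips: (2,3)

Answer: ......
.B.B..
.WWBW.
..BBB.
......
......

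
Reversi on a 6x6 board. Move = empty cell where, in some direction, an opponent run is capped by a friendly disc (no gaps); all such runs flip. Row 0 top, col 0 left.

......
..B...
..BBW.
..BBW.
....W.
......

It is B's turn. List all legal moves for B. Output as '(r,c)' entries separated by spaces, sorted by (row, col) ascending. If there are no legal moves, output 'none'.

(1,3): no bracket -> illegal
(1,4): no bracket -> illegal
(1,5): flips 1 -> legal
(2,5): flips 1 -> legal
(3,5): flips 1 -> legal
(4,3): no bracket -> illegal
(4,5): flips 1 -> legal
(5,3): no bracket -> illegal
(5,4): no bracket -> illegal
(5,5): flips 1 -> legal

Answer: (1,5) (2,5) (3,5) (4,5) (5,5)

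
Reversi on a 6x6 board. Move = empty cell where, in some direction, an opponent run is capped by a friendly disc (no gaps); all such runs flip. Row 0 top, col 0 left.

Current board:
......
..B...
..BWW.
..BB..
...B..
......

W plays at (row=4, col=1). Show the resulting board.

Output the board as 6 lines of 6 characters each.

Answer: ......
..B...
..BWW.
..WB..
.W.B..
......

Derivation:
Place W at (4,1); scan 8 dirs for brackets.
Dir NW: first cell '.' (not opp) -> no flip
Dir N: first cell '.' (not opp) -> no flip
Dir NE: opp run (3,2) capped by W -> flip
Dir W: first cell '.' (not opp) -> no flip
Dir E: first cell '.' (not opp) -> no flip
Dir SW: first cell '.' (not opp) -> no flip
Dir S: first cell '.' (not opp) -> no flip
Dir SE: first cell '.' (not opp) -> no flip
All flips: (3,2)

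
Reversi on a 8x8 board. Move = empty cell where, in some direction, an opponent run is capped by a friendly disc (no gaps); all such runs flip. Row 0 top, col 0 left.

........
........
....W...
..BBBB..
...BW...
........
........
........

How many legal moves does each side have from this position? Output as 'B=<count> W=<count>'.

Answer: B=7 W=4

Derivation:
-- B to move --
(1,3): flips 1 -> legal
(1,4): flips 1 -> legal
(1,5): flips 1 -> legal
(2,3): no bracket -> illegal
(2,5): no bracket -> illegal
(4,5): flips 1 -> legal
(5,3): flips 1 -> legal
(5,4): flips 1 -> legal
(5,5): flips 1 -> legal
B mobility = 7
-- W to move --
(2,1): no bracket -> illegal
(2,2): flips 1 -> legal
(2,3): no bracket -> illegal
(2,5): no bracket -> illegal
(2,6): flips 1 -> legal
(3,1): no bracket -> illegal
(3,6): no bracket -> illegal
(4,1): no bracket -> illegal
(4,2): flips 2 -> legal
(4,5): no bracket -> illegal
(4,6): flips 1 -> legal
(5,2): no bracket -> illegal
(5,3): no bracket -> illegal
(5,4): no bracket -> illegal
W mobility = 4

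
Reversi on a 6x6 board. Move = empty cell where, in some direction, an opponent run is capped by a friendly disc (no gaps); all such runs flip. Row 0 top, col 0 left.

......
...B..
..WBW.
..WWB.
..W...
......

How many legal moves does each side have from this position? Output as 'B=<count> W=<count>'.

-- B to move --
(1,1): no bracket -> illegal
(1,2): no bracket -> illegal
(1,4): flips 1 -> legal
(1,5): no bracket -> illegal
(2,1): flips 1 -> legal
(2,5): flips 1 -> legal
(3,1): flips 3 -> legal
(3,5): flips 1 -> legal
(4,1): flips 1 -> legal
(4,3): flips 1 -> legal
(4,4): no bracket -> illegal
(5,1): no bracket -> illegal
(5,2): no bracket -> illegal
(5,3): no bracket -> illegal
B mobility = 7
-- W to move --
(0,2): flips 1 -> legal
(0,3): flips 2 -> legal
(0,4): flips 1 -> legal
(1,2): no bracket -> illegal
(1,4): flips 1 -> legal
(2,5): no bracket -> illegal
(3,5): flips 1 -> legal
(4,3): no bracket -> illegal
(4,4): flips 1 -> legal
(4,5): no bracket -> illegal
W mobility = 6

Answer: B=7 W=6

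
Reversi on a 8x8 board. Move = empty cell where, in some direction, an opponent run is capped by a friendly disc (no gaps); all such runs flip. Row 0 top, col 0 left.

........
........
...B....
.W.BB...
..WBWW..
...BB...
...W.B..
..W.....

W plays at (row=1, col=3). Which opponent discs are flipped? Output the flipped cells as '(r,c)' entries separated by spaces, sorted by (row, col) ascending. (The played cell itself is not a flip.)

Dir NW: first cell '.' (not opp) -> no flip
Dir N: first cell '.' (not opp) -> no flip
Dir NE: first cell '.' (not opp) -> no flip
Dir W: first cell '.' (not opp) -> no flip
Dir E: first cell '.' (not opp) -> no flip
Dir SW: first cell '.' (not opp) -> no flip
Dir S: opp run (2,3) (3,3) (4,3) (5,3) capped by W -> flip
Dir SE: first cell '.' (not opp) -> no flip

Answer: (2,3) (3,3) (4,3) (5,3)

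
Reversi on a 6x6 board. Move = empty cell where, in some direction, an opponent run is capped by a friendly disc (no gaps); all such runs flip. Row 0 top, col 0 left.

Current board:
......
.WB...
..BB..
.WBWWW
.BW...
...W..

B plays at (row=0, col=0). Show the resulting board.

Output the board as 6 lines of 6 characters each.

Answer: B.....
.BB...
..BB..
.WBWWW
.BW...
...W..

Derivation:
Place B at (0,0); scan 8 dirs for brackets.
Dir NW: edge -> no flip
Dir N: edge -> no flip
Dir NE: edge -> no flip
Dir W: edge -> no flip
Dir E: first cell '.' (not opp) -> no flip
Dir SW: edge -> no flip
Dir S: first cell '.' (not opp) -> no flip
Dir SE: opp run (1,1) capped by B -> flip
All flips: (1,1)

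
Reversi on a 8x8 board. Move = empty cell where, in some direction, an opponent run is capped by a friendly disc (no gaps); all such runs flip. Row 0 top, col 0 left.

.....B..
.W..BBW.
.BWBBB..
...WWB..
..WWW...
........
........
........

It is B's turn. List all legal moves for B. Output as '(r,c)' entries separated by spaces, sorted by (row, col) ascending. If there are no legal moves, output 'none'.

(0,0): no bracket -> illegal
(0,1): flips 1 -> legal
(0,2): no bracket -> illegal
(0,6): no bracket -> illegal
(0,7): flips 1 -> legal
(1,0): no bracket -> illegal
(1,2): no bracket -> illegal
(1,3): no bracket -> illegal
(1,7): flips 1 -> legal
(2,0): no bracket -> illegal
(2,6): no bracket -> illegal
(2,7): flips 1 -> legal
(3,1): no bracket -> illegal
(3,2): flips 2 -> legal
(4,1): no bracket -> illegal
(4,5): flips 1 -> legal
(5,1): flips 2 -> legal
(5,2): flips 2 -> legal
(5,3): flips 3 -> legal
(5,4): flips 2 -> legal
(5,5): no bracket -> illegal

Answer: (0,1) (0,7) (1,7) (2,7) (3,2) (4,5) (5,1) (5,2) (5,3) (5,4)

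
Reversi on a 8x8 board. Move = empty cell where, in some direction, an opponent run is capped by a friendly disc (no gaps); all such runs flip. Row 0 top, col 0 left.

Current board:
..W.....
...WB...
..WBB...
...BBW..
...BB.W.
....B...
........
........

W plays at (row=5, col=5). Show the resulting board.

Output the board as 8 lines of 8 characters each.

Place W at (5,5); scan 8 dirs for brackets.
Dir NW: opp run (4,4) (3,3) capped by W -> flip
Dir N: first cell '.' (not opp) -> no flip
Dir NE: first cell 'W' (not opp) -> no flip
Dir W: opp run (5,4), next='.' -> no flip
Dir E: first cell '.' (not opp) -> no flip
Dir SW: first cell '.' (not opp) -> no flip
Dir S: first cell '.' (not opp) -> no flip
Dir SE: first cell '.' (not opp) -> no flip
All flips: (3,3) (4,4)

Answer: ..W.....
...WB...
..WBB...
...WBW..
...BW.W.
....BW..
........
........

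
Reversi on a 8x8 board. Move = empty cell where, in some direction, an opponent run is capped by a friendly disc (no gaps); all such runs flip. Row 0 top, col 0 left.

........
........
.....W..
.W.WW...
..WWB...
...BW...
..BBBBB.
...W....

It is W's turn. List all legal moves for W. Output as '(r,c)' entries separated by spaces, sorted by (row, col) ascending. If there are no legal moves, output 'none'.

Answer: (4,5) (5,1) (5,2) (5,5) (7,2) (7,4) (7,5) (7,6)

Derivation:
(3,5): no bracket -> illegal
(4,5): flips 1 -> legal
(5,1): flips 1 -> legal
(5,2): flips 1 -> legal
(5,5): flips 2 -> legal
(5,6): no bracket -> illegal
(5,7): no bracket -> illegal
(6,1): no bracket -> illegal
(6,7): no bracket -> illegal
(7,1): no bracket -> illegal
(7,2): flips 1 -> legal
(7,4): flips 1 -> legal
(7,5): flips 2 -> legal
(7,6): flips 1 -> legal
(7,7): no bracket -> illegal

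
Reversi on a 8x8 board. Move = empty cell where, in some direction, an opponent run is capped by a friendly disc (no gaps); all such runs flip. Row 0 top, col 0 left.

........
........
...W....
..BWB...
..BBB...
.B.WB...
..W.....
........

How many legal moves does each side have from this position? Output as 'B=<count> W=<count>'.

-- B to move --
(1,2): flips 1 -> legal
(1,3): flips 2 -> legal
(1,4): flips 1 -> legal
(2,2): flips 1 -> legal
(2,4): flips 1 -> legal
(5,2): flips 1 -> legal
(6,1): no bracket -> illegal
(6,3): flips 1 -> legal
(6,4): flips 1 -> legal
(7,1): flips 2 -> legal
(7,2): no bracket -> illegal
(7,3): flips 1 -> legal
B mobility = 10
-- W to move --
(2,1): no bracket -> illegal
(2,2): no bracket -> illegal
(2,4): no bracket -> illegal
(2,5): no bracket -> illegal
(3,1): flips 2 -> legal
(3,5): flips 2 -> legal
(4,0): flips 1 -> legal
(4,1): flips 1 -> legal
(4,5): flips 1 -> legal
(5,0): no bracket -> illegal
(5,2): no bracket -> illegal
(5,5): flips 2 -> legal
(6,0): flips 2 -> legal
(6,1): no bracket -> illegal
(6,3): no bracket -> illegal
(6,4): no bracket -> illegal
(6,5): no bracket -> illegal
W mobility = 7

Answer: B=10 W=7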